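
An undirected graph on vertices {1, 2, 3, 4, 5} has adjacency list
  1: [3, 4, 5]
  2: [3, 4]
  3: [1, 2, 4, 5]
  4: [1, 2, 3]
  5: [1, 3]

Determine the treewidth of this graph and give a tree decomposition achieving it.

Treewidth 2.
One optimal decomposition is:
Bags: B1 = {1, 3, 4}  B2 = {2, 3, 4}  B3 = {1, 3, 5}
Tree: B1–B2, B1–B3

Every bag has size at most 3, so the width is 3 − 1 = 2 and tw(G) ≤ 2. On the other hand G contains the 3-clique {1, 3, 4}. A clique must lie in a single bag of any decomposition, so no decomposition can have width below 2. Therefore the treewidth is 2.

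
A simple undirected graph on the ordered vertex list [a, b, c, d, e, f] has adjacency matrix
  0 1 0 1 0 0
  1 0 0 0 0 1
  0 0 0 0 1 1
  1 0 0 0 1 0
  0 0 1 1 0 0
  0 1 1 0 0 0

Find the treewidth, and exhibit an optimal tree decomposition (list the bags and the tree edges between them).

Every bag has size at most 3, so the width is 3 − 1 = 2 and tw(G) ≤ 2. Since a–d–e–c–f–b–a is a cycle in G, G is not acyclic. Forests are exactly the graphs of treewidth ≤ 1, so tw(G) ≥ 2. Combining the bounds, tw(G) = 2.

Treewidth 2.
One optimal decomposition is:
Bags: B1 = {a, d, e}  B2 = {a, c, e}  B3 = {a, c, f}  B4 = {a, b, f}
Tree: B1–B2, B2–B3, B3–B4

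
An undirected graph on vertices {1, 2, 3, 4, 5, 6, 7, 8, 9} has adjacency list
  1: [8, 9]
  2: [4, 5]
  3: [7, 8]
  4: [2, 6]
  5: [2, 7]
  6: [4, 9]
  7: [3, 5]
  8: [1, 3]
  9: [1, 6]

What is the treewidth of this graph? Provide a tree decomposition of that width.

Treewidth 2.
Bags: B1 = {4, 6, 9}  B2 = {1, 4, 9}  B3 = {1, 4, 8}  B4 = {3, 4, 8}  B5 = {3, 4, 7}  B6 = {4, 5, 7}  B7 = {2, 4, 5}
Tree: B1–B2, B2–B3, B3–B4, B4–B5, B5–B6, B6–B7

Every bag has size at most 3, so the width is 3 − 1 = 2 and tw(G) ≤ 2. Since 4–6–9–1–8–3–7–5–2–4 is a cycle in G, G is not acyclic. Forests are exactly the graphs of treewidth ≤ 1, so tw(G) ≥ 2. Therefore the treewidth is 2.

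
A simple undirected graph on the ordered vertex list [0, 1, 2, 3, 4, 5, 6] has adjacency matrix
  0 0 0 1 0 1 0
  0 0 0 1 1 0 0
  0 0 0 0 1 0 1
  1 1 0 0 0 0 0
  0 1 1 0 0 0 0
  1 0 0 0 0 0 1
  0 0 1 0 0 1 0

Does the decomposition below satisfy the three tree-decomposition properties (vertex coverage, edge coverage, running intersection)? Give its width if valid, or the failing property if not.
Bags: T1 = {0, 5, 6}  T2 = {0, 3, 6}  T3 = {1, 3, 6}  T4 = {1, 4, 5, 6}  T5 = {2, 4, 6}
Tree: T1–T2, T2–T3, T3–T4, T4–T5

A tree decomposition must satisfy three properties: every vertex lies in some bag; for every edge, both endpoints lie together in some bag; and for every vertex, the bags containing it form a connected subtree. Here bags containing vertex 5 are not connected in the tree, so the decomposition is invalid.

No — bags containing vertex 5 are not connected in the tree.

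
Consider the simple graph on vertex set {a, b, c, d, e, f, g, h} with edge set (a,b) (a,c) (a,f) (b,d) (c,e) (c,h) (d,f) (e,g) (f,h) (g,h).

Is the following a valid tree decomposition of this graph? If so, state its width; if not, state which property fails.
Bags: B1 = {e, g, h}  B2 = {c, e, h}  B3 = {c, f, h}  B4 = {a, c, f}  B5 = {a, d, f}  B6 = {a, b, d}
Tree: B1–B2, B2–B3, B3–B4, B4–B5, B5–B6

Checking the three conditions: (i) the bags cover all of {a, b, c, d, e, f, g, h}; (ii) for each edge, some bag contains both endpoints; (iii) the bags containing any fixed vertex form a subtree. All hold, so the decomposition is valid with width 3 − 1 = 2.

Yes; width 2.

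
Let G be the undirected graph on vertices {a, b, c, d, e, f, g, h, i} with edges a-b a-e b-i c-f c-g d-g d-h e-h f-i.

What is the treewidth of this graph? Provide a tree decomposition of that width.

Each bag holds 3 vertices, so the decomposition has width 2, which upper-bounds the treewidth. The edges i–f–c–g–d–h–e–a–b–i form a cycle, so G is not a tree and its treewidth is at least 2. Combining the bounds, tw(G) = 2.

Treewidth 2.
One optimal decomposition is:
Bags: B1 = {c, f, i}  B2 = {c, g, i}  B3 = {d, g, i}  B4 = {d, h, i}  B5 = {e, h, i}  B6 = {a, e, i}  B7 = {a, b, i}
Tree: B1–B2, B2–B3, B3–B4, B4–B5, B5–B6, B6–B7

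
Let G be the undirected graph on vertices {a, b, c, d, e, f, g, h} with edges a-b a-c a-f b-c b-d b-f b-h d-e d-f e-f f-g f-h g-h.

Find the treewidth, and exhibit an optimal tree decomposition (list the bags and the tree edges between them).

Treewidth 2.
Bags: B1 = {b, d, f}  B2 = {a, b, f}  B3 = {d, e, f}  B4 = {b, f, h}  B5 = {a, b, c}  B6 = {f, g, h}
Tree: B1–B2, B1–B3, B2–B4, B2–B5, B4–B6

Each bag holds 3 vertices, so the decomposition has width 2, which upper-bounds the treewidth. On the other hand G contains the 3-clique {a, b, c}. A clique must lie in a single bag of any decomposition, so no decomposition can have width below 2. Hence tw(G) = 2 exactly.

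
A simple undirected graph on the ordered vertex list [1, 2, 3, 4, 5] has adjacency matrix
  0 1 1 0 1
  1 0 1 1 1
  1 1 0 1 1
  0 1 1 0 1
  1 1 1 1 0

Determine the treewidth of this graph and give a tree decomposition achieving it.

The largest bag has 4 vertices, giving width 3; this decomposition certifies tw(G) ≤ 3. Conversely, {1, 2, 3, 5} is a clique of size 4, and the vertices of any clique must share a bag in every tree decomposition; so some bag has ≥ 4 vertices and tw(G) ≥ 3. The upper and lower bounds meet at 3, so that is the treewidth.

Treewidth 3.
Bags: B1 = {2, 3, 4, 5}  B2 = {1, 2, 3, 5}
Tree: B1–B2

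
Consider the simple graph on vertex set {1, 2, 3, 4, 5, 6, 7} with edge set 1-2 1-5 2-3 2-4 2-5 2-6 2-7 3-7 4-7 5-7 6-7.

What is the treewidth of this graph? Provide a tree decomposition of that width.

Each bag holds 3 vertices, so the decomposition has width 2, which upper-bounds the treewidth. On the other hand G contains the 3-clique {1, 2, 5}. A clique must lie in a single bag of any decomposition, so no decomposition can have width below 2. The upper and lower bounds meet at 2, so that is the treewidth.

Treewidth 2.
One optimal decomposition is:
Bags: B1 = {2, 5, 7}  B2 = {2, 3, 7}  B3 = {1, 2, 5}  B4 = {2, 4, 7}  B5 = {2, 6, 7}
Tree: B1–B2, B1–B3, B1–B4, B4–B5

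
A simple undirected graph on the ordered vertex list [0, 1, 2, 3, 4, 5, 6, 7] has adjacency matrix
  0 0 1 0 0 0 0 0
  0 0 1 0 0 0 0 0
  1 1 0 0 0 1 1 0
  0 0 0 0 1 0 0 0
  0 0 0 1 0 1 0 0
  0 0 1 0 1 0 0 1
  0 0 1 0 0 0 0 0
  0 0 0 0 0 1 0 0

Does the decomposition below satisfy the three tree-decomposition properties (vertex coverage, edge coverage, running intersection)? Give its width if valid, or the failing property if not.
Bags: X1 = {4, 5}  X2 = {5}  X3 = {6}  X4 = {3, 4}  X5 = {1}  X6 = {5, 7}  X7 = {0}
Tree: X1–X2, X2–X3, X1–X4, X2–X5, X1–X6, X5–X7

A tree decomposition must satisfy three properties: every vertex lies in some bag; for every edge, both endpoints lie together in some bag; and for every vertex, the bags containing it form a connected subtree. Here vertex 2 appears in no bag, so the decomposition is invalid.

No — vertex 2 appears in no bag.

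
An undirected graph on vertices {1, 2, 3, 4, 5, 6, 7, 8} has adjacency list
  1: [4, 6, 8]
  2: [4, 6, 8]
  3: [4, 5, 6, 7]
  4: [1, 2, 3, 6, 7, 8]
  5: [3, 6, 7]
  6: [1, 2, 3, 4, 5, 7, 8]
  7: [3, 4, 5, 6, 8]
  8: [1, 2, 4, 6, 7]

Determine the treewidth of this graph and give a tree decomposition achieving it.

Treewidth 3.
One such decomposition:
Bags: B1 = {3, 4, 6, 7}  B2 = {4, 6, 7, 8}  B3 = {2, 4, 6, 8}  B4 = {3, 5, 6, 7}  B5 = {1, 4, 6, 8}
Tree: B1–B2, B2–B3, B1–B4, B3–B5

The largest bag has 4 vertices, giving width 3; this decomposition certifies tw(G) ≤ 3. Conversely, {1, 4, 6, 8} is a clique of size 4, and the vertices of any clique must share a bag in every tree decomposition; so some bag has ≥ 4 vertices and tw(G) ≥ 3. Hence tw(G) = 3 exactly.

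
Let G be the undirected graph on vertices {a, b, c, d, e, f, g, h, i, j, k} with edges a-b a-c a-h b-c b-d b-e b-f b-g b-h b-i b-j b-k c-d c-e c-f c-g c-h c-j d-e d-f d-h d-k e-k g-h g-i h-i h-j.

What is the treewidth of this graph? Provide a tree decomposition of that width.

Treewidth 3.
One such decomposition:
Bags: B1 = {b, c, d, h}  B2 = {b, c, d, e}  B3 = {b, c, g, h}  B4 = {b, c, h, j}  B5 = {a, b, c, h}  B6 = {b, d, e, k}  B7 = {b, g, h, i}  B8 = {b, c, d, f}
Tree: B1–B2, B1–B3, B3–B4, B4–B5, B2–B6, B3–B7, B2–B8

Each bag holds 4 vertices, so the decomposition has width 3, which upper-bounds the treewidth. Conversely, {b, c, d, e} is a clique of size 4, and the vertices of any clique must share a bag in every tree decomposition; so some bag has ≥ 4 vertices and tw(G) ≥ 3. The upper and lower bounds meet at 3, so that is the treewidth.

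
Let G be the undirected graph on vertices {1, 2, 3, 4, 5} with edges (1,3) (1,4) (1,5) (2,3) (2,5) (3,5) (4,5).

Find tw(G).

A width-2 tree decomposition is:
Bags: B1 = {2, 3, 5}  B2 = {1, 3, 5}  B3 = {1, 4, 5}
Tree: B1–B2, B2–B3
The largest bag has 3 vertices, giving width 2; this decomposition certifies tw(G) ≤ 2. For the lower bound, the 3 vertices {1, 3, 5} are pairwise adjacent, and any tree decomposition puts a clique entirely inside one bag — forcing width ≥ 2. The upper and lower bounds meet at 2, so that is the treewidth.

2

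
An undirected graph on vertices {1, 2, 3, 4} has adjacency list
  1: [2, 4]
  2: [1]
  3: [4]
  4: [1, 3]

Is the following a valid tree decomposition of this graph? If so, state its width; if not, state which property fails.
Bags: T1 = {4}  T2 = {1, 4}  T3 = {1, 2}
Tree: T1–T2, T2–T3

A tree decomposition must satisfy three properties: every vertex lies in some bag; for every edge, both endpoints lie together in some bag; and for every vertex, the bags containing it form a connected subtree. Here vertex 3 appears in no bag, so the decomposition is invalid.

No — vertex 3 appears in no bag.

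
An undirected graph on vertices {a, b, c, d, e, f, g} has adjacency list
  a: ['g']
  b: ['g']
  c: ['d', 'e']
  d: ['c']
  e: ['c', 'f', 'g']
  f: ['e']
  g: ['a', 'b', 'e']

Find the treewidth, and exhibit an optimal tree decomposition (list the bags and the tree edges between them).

Treewidth 1.
One optimal decomposition is:
Bags: B1 = {e, g}  B2 = {a, g}  B3 = {c, e}  B4 = {e, f}  B5 = {c, d}  B6 = {b, g}
Tree: B1–B2, B1–B3, B1–B4, B3–B5, B1–B6

The largest bag has 2 vertices, giving width 1; this decomposition certifies tw(G) ≤ 1. Since G has at least one edge (e.g. e–g), it is not an edgeless graph, so tw(G) ≥ 1. The upper and lower bounds meet at 1, so that is the treewidth.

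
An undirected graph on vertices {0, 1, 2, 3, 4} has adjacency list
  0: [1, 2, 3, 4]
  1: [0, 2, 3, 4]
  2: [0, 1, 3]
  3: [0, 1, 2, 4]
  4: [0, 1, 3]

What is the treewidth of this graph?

A width-3 tree decomposition is:
Bags: B1 = {0, 1, 3, 4}  B2 = {0, 1, 2, 3}
Tree: B1–B2
Every bag has size at most 4, so the width is 4 − 1 = 3 and tw(G) ≤ 3. For the lower bound, the 4 vertices {0, 1, 2, 3} are pairwise adjacent, and any tree decomposition puts a clique entirely inside one bag — forcing width ≥ 3. Combining the bounds, tw(G) = 3.

3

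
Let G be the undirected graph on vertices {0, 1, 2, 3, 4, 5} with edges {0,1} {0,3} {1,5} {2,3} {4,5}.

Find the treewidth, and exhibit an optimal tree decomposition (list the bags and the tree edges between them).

Each bag holds 2 vertices, so the decomposition has width 1, which upper-bounds the treewidth. G has an edge, so its treewidth is at least 1. The upper and lower bounds meet at 1, so that is the treewidth.

Treewidth 1.
Bags: B1 = {2, 3}  B2 = {0, 3}  B3 = {0, 1}  B4 = {1, 5}  B5 = {4, 5}
Tree: B1–B2, B2–B3, B3–B4, B4–B5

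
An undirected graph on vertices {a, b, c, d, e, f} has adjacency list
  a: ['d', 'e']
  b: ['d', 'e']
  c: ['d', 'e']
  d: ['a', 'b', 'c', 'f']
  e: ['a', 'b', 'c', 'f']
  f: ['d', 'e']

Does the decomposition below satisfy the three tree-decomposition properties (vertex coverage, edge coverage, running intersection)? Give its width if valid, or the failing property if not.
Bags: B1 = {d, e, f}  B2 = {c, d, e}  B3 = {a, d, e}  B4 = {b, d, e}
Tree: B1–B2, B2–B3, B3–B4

Yes; width 2.

Every vertex of G appears in some bag (union = {a, b, c, d, e, f}); every edge is covered by a bag; and for each vertex v the set of bags containing v is connected in the bag tree. The decomposition is therefore valid. The largest bag has 3 vertices, so the width is 2.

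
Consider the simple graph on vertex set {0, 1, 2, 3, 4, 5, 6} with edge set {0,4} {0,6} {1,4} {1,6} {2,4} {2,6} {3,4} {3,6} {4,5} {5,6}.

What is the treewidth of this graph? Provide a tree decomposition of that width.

Each bag holds 3 vertices, so the decomposition has width 2, which upper-bounds the treewidth. The edges 6–5–4–1–6 form a cycle, so G is not a tree and its treewidth is at least 2. Combining the bounds, tw(G) = 2.

Treewidth 2.
Bags: B1 = {4, 5, 6}  B2 = {1, 4, 6}  B3 = {3, 4, 6}  B4 = {2, 4, 6}  B5 = {0, 4, 6}
Tree: B1–B2, B2–B3, B3–B4, B4–B5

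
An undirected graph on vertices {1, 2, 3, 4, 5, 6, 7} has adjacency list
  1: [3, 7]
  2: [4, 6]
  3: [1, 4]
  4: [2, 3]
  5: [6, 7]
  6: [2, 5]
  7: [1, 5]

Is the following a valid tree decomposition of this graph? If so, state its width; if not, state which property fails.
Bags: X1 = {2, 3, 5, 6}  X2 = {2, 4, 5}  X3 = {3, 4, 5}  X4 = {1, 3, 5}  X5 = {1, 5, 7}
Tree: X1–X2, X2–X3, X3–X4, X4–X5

No — bags containing vertex 3 are not connected in the tree.

A tree decomposition must satisfy three properties: every vertex lies in some bag; for every edge, both endpoints lie together in some bag; and for every vertex, the bags containing it form a connected subtree. Here bags containing vertex 3 are not connected in the tree, so the decomposition is invalid.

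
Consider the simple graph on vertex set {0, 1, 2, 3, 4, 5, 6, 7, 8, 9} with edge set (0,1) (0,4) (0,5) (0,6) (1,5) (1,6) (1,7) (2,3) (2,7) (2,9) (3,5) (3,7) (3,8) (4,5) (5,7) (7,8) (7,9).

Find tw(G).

A width-2 tree decomposition is:
Bags: B1 = {2, 3, 7}  B2 = {3, 5, 7}  B3 = {1, 5, 7}  B4 = {0, 1, 5}  B5 = {2, 7, 9}  B6 = {0, 1, 6}  B7 = {0, 4, 5}  B8 = {3, 7, 8}
Tree: B1–B2, B2–B3, B3–B4, B1–B5, B4–B6, B4–B7, B1–B8
Each bag holds 3 vertices, so the decomposition has width 2, which upper-bounds the treewidth. For the lower bound, the 3 vertices {0, 1, 5} are pairwise adjacent, and any tree decomposition puts a clique entirely inside one bag — forcing width ≥ 2. Hence tw(G) = 2 exactly.

2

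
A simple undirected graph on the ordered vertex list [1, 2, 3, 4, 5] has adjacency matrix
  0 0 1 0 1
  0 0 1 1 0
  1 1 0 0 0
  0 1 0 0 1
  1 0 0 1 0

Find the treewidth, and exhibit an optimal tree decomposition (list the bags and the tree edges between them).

Treewidth 2.
One such decomposition:
Bags: B1 = {2, 4, 5}  B2 = {1, 2, 5}  B3 = {1, 2, 3}
Tree: B1–B2, B2–B3

Each bag holds 3 vertices, so the decomposition has width 2, which upper-bounds the treewidth. The edges 2–4–5–1–3–2 form a cycle, so G is not a tree and its treewidth is at least 2. The upper and lower bounds meet at 2, so that is the treewidth.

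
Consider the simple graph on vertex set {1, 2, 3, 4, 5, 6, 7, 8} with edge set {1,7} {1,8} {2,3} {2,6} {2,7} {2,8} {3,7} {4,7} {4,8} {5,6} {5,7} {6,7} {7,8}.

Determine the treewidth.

A width-2 tree decomposition is:
Bags: B1 = {2, 6, 7}  B2 = {5, 6, 7}  B3 = {2, 7, 8}  B4 = {2, 3, 7}  B5 = {1, 7, 8}  B6 = {4, 7, 8}
Tree: B1–B2, B1–B3, B1–B4, B3–B5, B5–B6
Every bag has size at most 3, so the width is 3 − 1 = 2 and tw(G) ≤ 2. Conversely, {1, 7, 8} is a clique of size 3, and the vertices of any clique must share a bag in every tree decomposition; so some bag has ≥ 3 vertices and tw(G) ≥ 2. Therefore the treewidth is 2.

2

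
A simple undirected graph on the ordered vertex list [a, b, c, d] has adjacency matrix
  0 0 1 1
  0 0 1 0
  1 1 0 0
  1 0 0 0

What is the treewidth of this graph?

1

A width-1 tree decomposition is:
Bags: B1 = {a, d}  B2 = {a, c}  B3 = {b, c}
Tree: B1–B2, B2–B3
The largest bag has 2 vertices, giving width 1; this decomposition certifies tw(G) ≤ 1. Since G has at least one edge (e.g. d–a), it is not an edgeless graph, so tw(G) ≥ 1. Combining the bounds, tw(G) = 1.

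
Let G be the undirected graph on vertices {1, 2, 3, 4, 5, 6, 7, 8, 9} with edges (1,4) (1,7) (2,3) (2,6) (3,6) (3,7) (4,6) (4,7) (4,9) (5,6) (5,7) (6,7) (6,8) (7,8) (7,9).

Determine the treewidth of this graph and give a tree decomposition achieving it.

Treewidth 2.
One optimal decomposition is:
Bags: B1 = {4, 6, 7}  B2 = {3, 6, 7}  B3 = {2, 3, 6}  B4 = {6, 7, 8}  B5 = {5, 6, 7}  B6 = {4, 7, 9}  B7 = {1, 4, 7}
Tree: B1–B2, B2–B3, B1–B4, B1–B5, B1–B6, B1–B7

The largest bag has 3 vertices, giving width 2; this decomposition certifies tw(G) ≤ 2. Conversely, {2, 3, 6} is a clique of size 3, and the vertices of any clique must share a bag in every tree decomposition; so some bag has ≥ 3 vertices and tw(G) ≥ 2. Hence tw(G) = 2 exactly.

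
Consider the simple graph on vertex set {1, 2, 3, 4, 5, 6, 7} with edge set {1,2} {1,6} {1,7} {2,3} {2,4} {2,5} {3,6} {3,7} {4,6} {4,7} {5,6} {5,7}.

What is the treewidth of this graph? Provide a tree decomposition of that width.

Each bag holds 4 vertices, so the decomposition has width 3, which upper-bounds the treewidth. For the lower bound: the 4 vertex sets {4,6}, {1,2}, {7}, {3} are disjoint, each induces a connected subgraph, and every pair is joined by at least one edge of G. Contracting each set to a single vertex therefore yields K_{4} as a minor, and since treewidth is minor-monotone, tw(G) ≥ tw(K_{4}) = 3. Combining the bounds, tw(G) = 3.

Treewidth 3.
One such decomposition:
Bags: B1 = {2, 4, 6, 7}  B2 = {1, 2, 6, 7}  B3 = {2, 3, 6, 7}  B4 = {2, 5, 6, 7}
Tree: B1–B2, B2–B3, B3–B4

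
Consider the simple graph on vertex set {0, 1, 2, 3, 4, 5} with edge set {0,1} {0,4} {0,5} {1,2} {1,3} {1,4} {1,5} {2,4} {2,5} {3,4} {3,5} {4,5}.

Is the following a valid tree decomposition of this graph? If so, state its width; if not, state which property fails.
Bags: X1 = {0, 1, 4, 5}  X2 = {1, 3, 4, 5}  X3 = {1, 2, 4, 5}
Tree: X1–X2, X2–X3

Checking the three conditions: (i) the bags cover all of {0, 1, 2, 3, 4, 5}; (ii) for each edge, some bag contains both endpoints; (iii) the bags containing any fixed vertex form a subtree. All hold, so the decomposition is valid with width 4 − 1 = 3.

Yes; width 3.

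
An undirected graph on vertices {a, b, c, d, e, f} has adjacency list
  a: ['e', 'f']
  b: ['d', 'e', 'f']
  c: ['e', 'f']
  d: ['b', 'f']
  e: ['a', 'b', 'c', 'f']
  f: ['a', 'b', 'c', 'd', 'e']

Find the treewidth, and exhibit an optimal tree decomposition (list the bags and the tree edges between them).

Treewidth 2.
One optimal decomposition is:
Bags: B1 = {c, e, f}  B2 = {b, e, f}  B3 = {a, e, f}  B4 = {b, d, f}
Tree: B1–B2, B2–B3, B2–B4

Each bag holds 3 vertices, so the decomposition has width 2, which upper-bounds the treewidth. On the other hand G contains the 3-clique {b, d, f}. A clique must lie in a single bag of any decomposition, so no decomposition can have width below 2. Combining the bounds, tw(G) = 2.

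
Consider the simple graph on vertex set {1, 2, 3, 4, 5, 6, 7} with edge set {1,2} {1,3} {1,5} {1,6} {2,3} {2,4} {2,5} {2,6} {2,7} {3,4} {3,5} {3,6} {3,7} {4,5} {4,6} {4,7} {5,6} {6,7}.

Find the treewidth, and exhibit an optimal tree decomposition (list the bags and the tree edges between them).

Each bag holds 5 vertices, so the decomposition has width 4, which upper-bounds the treewidth. On the other hand G contains the 5-clique {1, 2, 3, 5, 6}. A clique must lie in a single bag of any decomposition, so no decomposition can have width below 4. Hence tw(G) = 4 exactly.

Treewidth 4.
Bags: B1 = {2, 3, 4, 5, 6}  B2 = {1, 2, 3, 5, 6}  B3 = {2, 3, 4, 6, 7}
Tree: B1–B2, B1–B3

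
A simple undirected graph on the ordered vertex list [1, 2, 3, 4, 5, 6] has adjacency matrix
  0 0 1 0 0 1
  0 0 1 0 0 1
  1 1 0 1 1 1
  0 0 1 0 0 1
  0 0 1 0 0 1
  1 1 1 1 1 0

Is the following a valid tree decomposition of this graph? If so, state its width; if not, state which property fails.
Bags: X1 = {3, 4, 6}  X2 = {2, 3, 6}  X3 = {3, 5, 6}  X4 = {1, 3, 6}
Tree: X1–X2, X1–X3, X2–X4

Every vertex of G appears in some bag (union = {1, 2, 3, 4, 5, 6}); every edge is covered by a bag; and for each vertex v the set of bags containing v is connected in the bag tree. The decomposition is therefore valid. The largest bag has 3 vertices, so the width is 2.

Yes; width 2.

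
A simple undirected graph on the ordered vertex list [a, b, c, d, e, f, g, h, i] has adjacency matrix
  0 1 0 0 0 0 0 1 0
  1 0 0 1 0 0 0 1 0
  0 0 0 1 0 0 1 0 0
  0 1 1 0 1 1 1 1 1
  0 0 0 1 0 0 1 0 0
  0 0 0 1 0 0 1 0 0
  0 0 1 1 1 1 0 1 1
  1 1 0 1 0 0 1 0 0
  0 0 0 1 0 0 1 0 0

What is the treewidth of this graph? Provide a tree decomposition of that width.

Treewidth 2.
Bags: B1 = {d, g, h}  B2 = {b, d, h}  B3 = {d, e, g}  B4 = {c, d, g}  B5 = {d, g, i}  B6 = {a, b, h}  B7 = {d, f, g}
Tree: B1–B2, B1–B3, B1–B4, B1–B5, B2–B6, B1–B7

Each bag holds 3 vertices, so the decomposition has width 2, which upper-bounds the treewidth. For the lower bound, the 3 vertices {d, f, g} are pairwise adjacent, and any tree decomposition puts a clique entirely inside one bag — forcing width ≥ 2. Therefore the treewidth is 2.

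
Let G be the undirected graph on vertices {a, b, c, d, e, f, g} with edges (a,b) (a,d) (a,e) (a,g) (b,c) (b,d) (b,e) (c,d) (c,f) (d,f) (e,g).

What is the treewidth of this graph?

2

A width-2 tree decomposition is:
Bags: B1 = {c, d, f}  B2 = {b, c, d}  B3 = {a, b, d}  B4 = {a, b, e}  B5 = {a, e, g}
Tree: B1–B2, B2–B3, B3–B4, B4–B5
The largest bag has 3 vertices, giving width 2; this decomposition certifies tw(G) ≤ 2. Conversely, {c, d, f} is a clique of size 3, and the vertices of any clique must share a bag in every tree decomposition; so some bag has ≥ 3 vertices and tw(G) ≥ 2. Therefore the treewidth is 2.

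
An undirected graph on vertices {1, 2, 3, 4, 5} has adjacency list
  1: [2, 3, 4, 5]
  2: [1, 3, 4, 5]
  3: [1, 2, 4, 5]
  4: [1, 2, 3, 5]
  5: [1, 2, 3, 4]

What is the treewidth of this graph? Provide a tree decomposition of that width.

With just one bag of size 5, the width is 5 − 1 = 4, so tw(G) ≤ 4. On the other hand G contains the 5-clique {1, 2, 3, 4, 5}. A clique must lie in a single bag of any decomposition, so no decomposition can have width below 4. The upper and lower bounds meet at 4, so that is the treewidth.

Treewidth 4.
Bags: B1 = {1, 2, 3, 4, 5}
Tree: (single bag)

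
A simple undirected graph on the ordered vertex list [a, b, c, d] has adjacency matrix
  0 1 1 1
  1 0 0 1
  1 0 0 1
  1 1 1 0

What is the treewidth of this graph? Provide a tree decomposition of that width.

Each bag holds 3 vertices, so the decomposition has width 2, which upper-bounds the treewidth. For the lower bound, the 3 vertices {a, c, d} are pairwise adjacent, and any tree decomposition puts a clique entirely inside one bag — forcing width ≥ 2. The upper and lower bounds meet at 2, so that is the treewidth.

Treewidth 2.
One optimal decomposition is:
Bags: B1 = {a, c, d}  B2 = {a, b, d}
Tree: B1–B2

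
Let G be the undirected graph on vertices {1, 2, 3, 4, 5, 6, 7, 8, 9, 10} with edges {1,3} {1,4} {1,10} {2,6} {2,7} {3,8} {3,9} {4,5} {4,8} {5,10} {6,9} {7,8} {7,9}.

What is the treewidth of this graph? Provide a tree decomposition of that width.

Every bag has size at most 3, so the width is 3 − 1 = 2 and tw(G) ≤ 2. The edges 2–6–9–7–2 form a cycle, so G is not a tree and its treewidth is at least 2. The upper and lower bounds meet at 2, so that is the treewidth.

Treewidth 2.
Bags: B1 = {2, 6, 7}  B2 = {6, 7, 9}  B3 = {7, 8, 9}  B4 = {3, 8, 9}  B5 = {3, 4, 8}  B6 = {1, 3, 4}  B7 = {1, 4, 5}  B8 = {1, 5, 10}
Tree: B1–B2, B2–B3, B3–B4, B4–B5, B5–B6, B6–B7, B7–B8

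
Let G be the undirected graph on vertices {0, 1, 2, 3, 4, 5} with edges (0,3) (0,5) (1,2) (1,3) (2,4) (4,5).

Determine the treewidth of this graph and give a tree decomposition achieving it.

Every bag has size at most 3, so the width is 3 − 1 = 2 and tw(G) ≤ 2. For the lower bound, G contains the cycle 0–5–4–2–1–3–0, so G is not a forest; only forests have treewidth ≤ 1, hence tw(G) ≥ 2. The upper and lower bounds meet at 2, so that is the treewidth.

Treewidth 2.
Bags: B1 = {0, 4, 5}  B2 = {0, 2, 4}  B3 = {0, 1, 2}  B4 = {0, 1, 3}
Tree: B1–B2, B2–B3, B3–B4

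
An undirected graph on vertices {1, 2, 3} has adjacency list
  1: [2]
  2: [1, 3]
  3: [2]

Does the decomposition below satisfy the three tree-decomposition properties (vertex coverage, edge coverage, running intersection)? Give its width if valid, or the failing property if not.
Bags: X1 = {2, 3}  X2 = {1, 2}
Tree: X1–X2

Yes; width 1.

Checking the three conditions: (i) the bags cover all of {1, 2, 3}; (ii) for each edge, some bag contains both endpoints; (iii) the bags containing any fixed vertex form a subtree. All hold, so the decomposition is valid with width 2 − 1 = 1.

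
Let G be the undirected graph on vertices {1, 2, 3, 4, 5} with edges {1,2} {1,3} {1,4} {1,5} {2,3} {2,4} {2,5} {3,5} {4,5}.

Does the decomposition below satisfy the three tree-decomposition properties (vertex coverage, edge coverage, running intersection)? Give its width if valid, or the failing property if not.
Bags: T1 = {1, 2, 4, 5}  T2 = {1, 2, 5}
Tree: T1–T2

A tree decomposition must satisfy three properties: every vertex lies in some bag; for every edge, both endpoints lie together in some bag; and for every vertex, the bags containing it form a connected subtree. Here vertex 3 appears in no bag, so the decomposition is invalid.

No — vertex 3 appears in no bag.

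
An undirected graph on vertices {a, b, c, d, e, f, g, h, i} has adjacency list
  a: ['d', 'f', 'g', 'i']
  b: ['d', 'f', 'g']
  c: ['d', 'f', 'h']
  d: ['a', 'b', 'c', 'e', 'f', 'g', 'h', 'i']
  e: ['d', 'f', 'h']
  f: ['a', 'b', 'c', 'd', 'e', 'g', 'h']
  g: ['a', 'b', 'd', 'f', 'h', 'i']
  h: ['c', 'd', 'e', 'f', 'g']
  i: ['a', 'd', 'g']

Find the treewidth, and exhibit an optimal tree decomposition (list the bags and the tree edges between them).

Every bag has size at most 4, so the width is 4 − 1 = 3 and tw(G) ≤ 3. For the lower bound, the 4 vertices {d, f, g, h} are pairwise adjacent, and any tree decomposition puts a clique entirely inside one bag — forcing width ≥ 3. Therefore the treewidth is 3.

Treewidth 3.
Bags: B1 = {d, f, g, h}  B2 = {a, d, f, g}  B3 = {b, d, f, g}  B4 = {a, d, g, i}  B5 = {d, e, f, h}  B6 = {c, d, f, h}
Tree: B1–B2, B2–B3, B2–B4, B1–B5, B1–B6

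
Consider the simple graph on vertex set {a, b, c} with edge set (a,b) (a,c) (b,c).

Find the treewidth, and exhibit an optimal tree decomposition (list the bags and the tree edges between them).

Treewidth 2.
Bags: B1 = {a, b, c}
Tree: (single bag)

With just one bag of size 3, the width is 3 − 1 = 2, so tw(G) ≤ 2. For the lower bound, the 3 vertices {a, b, c} are pairwise adjacent, and any tree decomposition puts a clique entirely inside one bag — forcing width ≥ 2. Therefore the treewidth is 2.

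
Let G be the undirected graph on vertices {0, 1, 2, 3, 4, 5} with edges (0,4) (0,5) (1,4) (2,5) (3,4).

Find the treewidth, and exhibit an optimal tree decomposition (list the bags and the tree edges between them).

Every bag has size at most 2, so the width is 2 − 1 = 1 and tw(G) ≤ 1. Since G has at least one edge (e.g. 0–5), it is not an edgeless graph, so tw(G) ≥ 1. Hence tw(G) = 1 exactly.

Treewidth 1.
One optimal decomposition is:
Bags: B1 = {0, 5}  B2 = {0, 4}  B3 = {3, 4}  B4 = {2, 5}  B5 = {1, 4}
Tree: B1–B2, B2–B3, B1–B4, B2–B5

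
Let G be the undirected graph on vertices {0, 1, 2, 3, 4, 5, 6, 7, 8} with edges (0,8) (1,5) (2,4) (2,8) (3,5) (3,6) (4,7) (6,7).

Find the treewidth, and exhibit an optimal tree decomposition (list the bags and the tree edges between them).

Treewidth 1.
One optimal decomposition is:
Bags: B1 = {1, 5}  B2 = {3, 5}  B3 = {3, 6}  B4 = {6, 7}  B5 = {4, 7}  B6 = {2, 4}  B7 = {2, 8}  B8 = {0, 8}
Tree: B1–B2, B2–B3, B3–B4, B4–B5, B5–B6, B6–B7, B7–B8

Every bag has size at most 2, so the width is 2 − 1 = 1 and tw(G) ≤ 1. G has an edge, so its treewidth is at least 1. Hence tw(G) = 1 exactly.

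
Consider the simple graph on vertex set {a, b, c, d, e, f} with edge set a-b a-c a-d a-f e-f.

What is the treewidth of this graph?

A width-1 tree decomposition is:
Bags: B1 = {a, c}  B2 = {a, b}  B3 = {a, f}  B4 = {a, d}  B5 = {e, f}
Tree: B1–B2, B1–B3, B2–B4, B3–B5
Each bag holds 2 vertices, so the decomposition has width 1, which upper-bounds the treewidth. Any graph with an edge has treewidth ≥ 1, and G has the edge a–c. The upper and lower bounds meet at 1, so that is the treewidth.

1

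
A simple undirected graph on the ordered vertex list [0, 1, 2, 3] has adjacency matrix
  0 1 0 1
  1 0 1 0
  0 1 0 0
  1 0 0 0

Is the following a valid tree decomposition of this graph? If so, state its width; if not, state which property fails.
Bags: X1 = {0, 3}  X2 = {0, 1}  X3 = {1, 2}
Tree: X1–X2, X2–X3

Vertex coverage: the bags together contain {0, 1, 2, 3}, the full vertex set. Edge coverage: each edge of G has both endpoints in at least one bag. Running intersection: for every vertex, the bags containing it form a connected subtree. All three properties hold, so this is a valid tree decomposition of width max|bag| − 1 = 1, and hence tw(G) ≤ 1.

Yes; width 1.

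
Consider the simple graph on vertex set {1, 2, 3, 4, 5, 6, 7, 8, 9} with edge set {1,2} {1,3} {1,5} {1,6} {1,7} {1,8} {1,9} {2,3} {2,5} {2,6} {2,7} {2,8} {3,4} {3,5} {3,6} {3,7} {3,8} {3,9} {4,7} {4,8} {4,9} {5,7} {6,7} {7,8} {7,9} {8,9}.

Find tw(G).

A width-4 tree decomposition is:
Bags: B1 = {1, 2, 3, 5, 7}  B2 = {1, 2, 3, 7, 8}  B3 = {1, 3, 7, 8, 9}  B4 = {3, 4, 7, 8, 9}  B5 = {1, 2, 3, 6, 7}
Tree: B1–B2, B2–B3, B3–B4, B1–B5
Every bag has size at most 5, so the width is 5 − 1 = 4 and tw(G) ≤ 4. Conversely, {1, 3, 7, 8, 9} is a clique of size 5, and the vertices of any clique must share a bag in every tree decomposition; so some bag has ≥ 5 vertices and tw(G) ≥ 4. Hence tw(G) = 4 exactly.

4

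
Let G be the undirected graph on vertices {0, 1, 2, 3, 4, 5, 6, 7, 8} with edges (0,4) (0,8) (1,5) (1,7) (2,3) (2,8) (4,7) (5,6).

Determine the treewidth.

1

A width-1 tree decomposition is:
Bags: B1 = {5, 6}  B2 = {1, 5}  B3 = {1, 7}  B4 = {4, 7}  B5 = {0, 4}  B6 = {0, 8}  B7 = {2, 8}  B8 = {2, 3}
Tree: B1–B2, B2–B3, B3–B4, B4–B5, B5–B6, B6–B7, B7–B8
Every bag has size at most 2, so the width is 2 − 1 = 1 and tw(G) ≤ 1. Any graph with an edge has treewidth ≥ 1, and G has the edge 6–5. Hence tw(G) = 1 exactly.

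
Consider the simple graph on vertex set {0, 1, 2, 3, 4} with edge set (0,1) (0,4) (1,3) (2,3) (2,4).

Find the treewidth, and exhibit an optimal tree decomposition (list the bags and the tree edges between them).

Each bag holds 3 vertices, so the decomposition has width 2, which upper-bounds the treewidth. The edges 4–2–3–1–0–4 form a cycle, so G is not a tree and its treewidth is at least 2. The upper and lower bounds meet at 2, so that is the treewidth.

Treewidth 2.
One such decomposition:
Bags: B1 = {2, 3, 4}  B2 = {1, 3, 4}  B3 = {0, 1, 4}
Tree: B1–B2, B2–B3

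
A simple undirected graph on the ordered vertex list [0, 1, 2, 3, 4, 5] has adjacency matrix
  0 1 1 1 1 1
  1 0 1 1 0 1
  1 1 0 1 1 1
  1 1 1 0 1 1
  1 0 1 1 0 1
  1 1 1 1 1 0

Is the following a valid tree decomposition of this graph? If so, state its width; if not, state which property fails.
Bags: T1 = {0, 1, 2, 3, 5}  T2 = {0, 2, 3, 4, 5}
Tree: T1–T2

Checking the three conditions: (i) the bags cover all of {0, 1, 2, 3, 4, 5}; (ii) for each edge, some bag contains both endpoints; (iii) the bags containing any fixed vertex form a subtree. All hold, so the decomposition is valid with width 5 − 1 = 4.

Yes; width 4.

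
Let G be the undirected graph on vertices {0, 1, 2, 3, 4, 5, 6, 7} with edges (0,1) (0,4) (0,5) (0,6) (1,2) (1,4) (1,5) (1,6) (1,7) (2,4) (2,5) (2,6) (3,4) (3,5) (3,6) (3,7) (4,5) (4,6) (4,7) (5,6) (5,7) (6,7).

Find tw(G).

A width-4 tree decomposition is:
Bags: B1 = {1, 2, 4, 5, 6}  B2 = {0, 1, 4, 5, 6}  B3 = {1, 4, 5, 6, 7}  B4 = {3, 4, 5, 6, 7}
Tree: B1–B2, B2–B3, B3–B4
Each bag holds 5 vertices, so the decomposition has width 4, which upper-bounds the treewidth. Conversely, {0, 1, 4, 5, 6} is a clique of size 5, and the vertices of any clique must share a bag in every tree decomposition; so some bag has ≥ 5 vertices and tw(G) ≥ 4. The upper and lower bounds meet at 4, so that is the treewidth.

4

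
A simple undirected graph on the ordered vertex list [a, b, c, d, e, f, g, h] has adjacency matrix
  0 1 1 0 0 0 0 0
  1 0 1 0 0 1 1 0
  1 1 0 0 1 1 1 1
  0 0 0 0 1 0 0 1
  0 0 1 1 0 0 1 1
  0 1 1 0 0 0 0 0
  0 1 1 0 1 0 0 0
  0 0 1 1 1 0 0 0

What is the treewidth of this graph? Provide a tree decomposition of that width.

Every bag has size at most 3, so the width is 3 − 1 = 2 and tw(G) ≤ 2. On the other hand G contains the 3-clique {d, e, h}. A clique must lie in a single bag of any decomposition, so no decomposition can have width below 2. Hence tw(G) = 2 exactly.

Treewidth 2.
One optimal decomposition is:
Bags: B1 = {c, e, g}  B2 = {c, e, h}  B3 = {b, c, g}  B4 = {d, e, h}  B5 = {a, b, c}  B6 = {b, c, f}
Tree: B1–B2, B1–B3, B2–B4, B3–B5, B5–B6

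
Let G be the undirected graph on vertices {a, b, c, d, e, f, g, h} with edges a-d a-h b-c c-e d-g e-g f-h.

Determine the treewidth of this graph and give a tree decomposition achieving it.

Treewidth 1.
One such decomposition:
Bags: B1 = {b, c}  B2 = {c, e}  B3 = {e, g}  B4 = {d, g}  B5 = {a, d}  B6 = {a, h}  B7 = {f, h}
Tree: B1–B2, B2–B3, B3–B4, B4–B5, B5–B6, B6–B7

The largest bag has 2 vertices, giving width 1; this decomposition certifies tw(G) ≤ 1. Any graph with an edge has treewidth ≥ 1, and G has the edge b–c. Hence tw(G) = 1 exactly.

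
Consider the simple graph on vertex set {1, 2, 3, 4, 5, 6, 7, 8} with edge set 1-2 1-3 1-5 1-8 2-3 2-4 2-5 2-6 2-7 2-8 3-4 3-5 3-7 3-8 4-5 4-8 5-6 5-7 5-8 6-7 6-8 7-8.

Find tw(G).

4

A width-4 tree decomposition is:
Bags: B1 = {2, 3, 5, 7, 8}  B2 = {2, 3, 4, 5, 8}  B3 = {1, 2, 3, 5, 8}  B4 = {2, 5, 6, 7, 8}
Tree: B1–B2, B2–B3, B1–B4
The largest bag has 5 vertices, giving width 4; this decomposition certifies tw(G) ≤ 4. For the lower bound, the 5 vertices {1, 2, 3, 5, 8} are pairwise adjacent, and any tree decomposition puts a clique entirely inside one bag — forcing width ≥ 4. Hence tw(G) = 4 exactly.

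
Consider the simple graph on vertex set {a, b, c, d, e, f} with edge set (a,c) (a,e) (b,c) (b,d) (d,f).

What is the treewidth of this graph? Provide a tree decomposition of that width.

Treewidth 1.
One optimal decomposition is:
Bags: B1 = {d, f}  B2 = {b, d}  B3 = {b, c}  B4 = {a, c}  B5 = {a, e}
Tree: B1–B2, B2–B3, B3–B4, B4–B5

Each bag holds 2 vertices, so the decomposition has width 1, which upper-bounds the treewidth. Any graph with an edge has treewidth ≥ 1, and G has the edge f–d. Therefore the treewidth is 1.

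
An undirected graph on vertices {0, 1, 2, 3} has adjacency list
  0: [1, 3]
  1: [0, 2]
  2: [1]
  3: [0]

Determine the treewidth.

1

A width-1 tree decomposition is:
Bags: B1 = {0, 3}  B2 = {0, 1}  B3 = {1, 2}
Tree: B1–B2, B2–B3
Each bag holds 2 vertices, so the decomposition has width 1, which upper-bounds the treewidth. G has an edge, so its treewidth is at least 1. Therefore the treewidth is 1.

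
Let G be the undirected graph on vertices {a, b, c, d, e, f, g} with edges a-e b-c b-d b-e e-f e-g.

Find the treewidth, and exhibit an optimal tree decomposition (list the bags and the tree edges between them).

Treewidth 1.
Bags: B1 = {b, e}  B2 = {a, e}  B3 = {e, f}  B4 = {b, d}  B5 = {e, g}  B6 = {b, c}
Tree: B1–B2, B1–B3, B1–B4, B3–B5, B1–B6

Every bag has size at most 2, so the width is 2 − 1 = 1 and tw(G) ≤ 1. Any graph with an edge has treewidth ≥ 1, and G has the edge b–e. Hence tw(G) = 1 exactly.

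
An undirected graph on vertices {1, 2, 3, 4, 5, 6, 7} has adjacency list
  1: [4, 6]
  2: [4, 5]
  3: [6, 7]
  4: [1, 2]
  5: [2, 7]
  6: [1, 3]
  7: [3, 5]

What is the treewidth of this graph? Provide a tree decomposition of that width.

Treewidth 2.
One such decomposition:
Bags: B1 = {2, 5, 7}  B2 = {2, 4, 7}  B3 = {1, 4, 7}  B4 = {1, 6, 7}  B5 = {3, 6, 7}
Tree: B1–B2, B2–B3, B3–B4, B4–B5

Each bag holds 3 vertices, so the decomposition has width 2, which upper-bounds the treewidth. The edges 7–5–2–4–1–6–3–7 form a cycle, so G is not a tree and its treewidth is at least 2. Combining the bounds, tw(G) = 2.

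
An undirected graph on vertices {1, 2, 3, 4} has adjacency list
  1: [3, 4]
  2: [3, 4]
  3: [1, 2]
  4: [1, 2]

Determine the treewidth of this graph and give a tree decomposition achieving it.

Treewidth 2.
Bags: B1 = {1, 2, 4}  B2 = {1, 2, 3}
Tree: B1–B2

The largest bag has 3 vertices, giving width 2; this decomposition certifies tw(G) ≤ 2. For the lower bound, G contains the cycle 2–4–1–3–2, so G is not a forest; only forests have treewidth ≤ 1, hence tw(G) ≥ 2. Therefore the treewidth is 2.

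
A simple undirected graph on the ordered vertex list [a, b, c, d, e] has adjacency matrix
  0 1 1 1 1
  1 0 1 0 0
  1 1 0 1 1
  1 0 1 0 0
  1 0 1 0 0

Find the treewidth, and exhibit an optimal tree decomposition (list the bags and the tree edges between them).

Treewidth 2.
One such decomposition:
Bags: B1 = {a, c, d}  B2 = {a, b, c}  B3 = {a, c, e}
Tree: B1–B2, B2–B3

The largest bag has 3 vertices, giving width 2; this decomposition certifies tw(G) ≤ 2. Conversely, {a, c, d} is a clique of size 3, and the vertices of any clique must share a bag in every tree decomposition; so some bag has ≥ 3 vertices and tw(G) ≥ 2. Combining the bounds, tw(G) = 2.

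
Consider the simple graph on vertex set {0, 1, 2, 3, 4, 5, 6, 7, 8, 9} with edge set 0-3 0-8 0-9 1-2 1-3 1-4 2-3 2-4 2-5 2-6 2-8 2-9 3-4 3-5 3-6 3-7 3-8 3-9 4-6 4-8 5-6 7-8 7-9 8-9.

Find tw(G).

A width-3 tree decomposition is:
Bags: B1 = {0, 3, 8, 9}  B2 = {2, 3, 8, 9}  B3 = {3, 7, 8, 9}  B4 = {2, 3, 4, 8}  B5 = {2, 3, 4, 6}  B6 = {2, 3, 5, 6}  B7 = {1, 2, 3, 4}
Tree: B1–B2, B2–B3, B2–B4, B4–B5, B5–B6, B4–B7
Every bag has size at most 4, so the width is 4 − 1 = 3 and tw(G) ≤ 3. On the other hand G contains the 4-clique {0, 3, 8, 9}. A clique must lie in a single bag of any decomposition, so no decomposition can have width below 3. Therefore the treewidth is 3.

3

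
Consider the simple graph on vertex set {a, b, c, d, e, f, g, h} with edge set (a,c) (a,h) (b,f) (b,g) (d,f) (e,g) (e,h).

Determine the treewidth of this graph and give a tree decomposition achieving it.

The largest bag has 2 vertices, giving width 1; this decomposition certifies tw(G) ≤ 1. Any graph with an edge has treewidth ≥ 1, and G has the edge c–a. The upper and lower bounds meet at 1, so that is the treewidth.

Treewidth 1.
Bags: B1 = {a, c}  B2 = {a, h}  B3 = {e, h}  B4 = {e, g}  B5 = {b, g}  B6 = {b, f}  B7 = {d, f}
Tree: B1–B2, B2–B3, B3–B4, B4–B5, B5–B6, B6–B7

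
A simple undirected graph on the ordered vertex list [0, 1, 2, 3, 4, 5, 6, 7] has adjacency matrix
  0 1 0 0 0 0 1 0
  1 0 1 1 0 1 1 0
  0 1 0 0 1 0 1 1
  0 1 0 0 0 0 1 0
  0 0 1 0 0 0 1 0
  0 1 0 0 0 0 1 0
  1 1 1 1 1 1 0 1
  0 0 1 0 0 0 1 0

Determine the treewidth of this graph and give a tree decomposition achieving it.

The largest bag has 3 vertices, giving width 2; this decomposition certifies tw(G) ≤ 2. Conversely, {0, 1, 6} is a clique of size 3, and the vertices of any clique must share a bag in every tree decomposition; so some bag has ≥ 3 vertices and tw(G) ≥ 2. The upper and lower bounds meet at 2, so that is the treewidth.

Treewidth 2.
One such decomposition:
Bags: B1 = {1, 2, 6}  B2 = {2, 6, 7}  B3 = {1, 5, 6}  B4 = {1, 3, 6}  B5 = {0, 1, 6}  B6 = {2, 4, 6}
Tree: B1–B2, B1–B3, B1–B4, B1–B5, B2–B6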